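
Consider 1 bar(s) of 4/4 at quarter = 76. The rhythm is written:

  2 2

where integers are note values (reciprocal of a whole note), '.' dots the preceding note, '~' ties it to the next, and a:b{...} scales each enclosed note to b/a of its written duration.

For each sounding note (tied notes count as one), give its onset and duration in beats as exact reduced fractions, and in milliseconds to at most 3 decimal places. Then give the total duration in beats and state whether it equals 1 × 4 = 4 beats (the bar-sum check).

1) 0.0ms=0b +1578.947ms=2b
2) 1578.947ms=2b +1578.947ms=2b
Σ=4b of 4 (76bpm 4/4) — PASS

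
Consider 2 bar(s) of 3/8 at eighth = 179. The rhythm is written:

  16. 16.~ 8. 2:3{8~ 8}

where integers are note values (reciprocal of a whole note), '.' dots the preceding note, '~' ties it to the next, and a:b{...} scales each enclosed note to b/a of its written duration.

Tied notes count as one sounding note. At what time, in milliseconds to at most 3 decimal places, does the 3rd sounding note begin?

1. 0.0ms @ 0 + 251.397ms (3/4)
2. 251.397ms @ 3/4 + 754.19ms (9/4)
3. 1005.587ms @ 3 + 1005.587ms (3)

note 3 onset = 3b = 1005.587ms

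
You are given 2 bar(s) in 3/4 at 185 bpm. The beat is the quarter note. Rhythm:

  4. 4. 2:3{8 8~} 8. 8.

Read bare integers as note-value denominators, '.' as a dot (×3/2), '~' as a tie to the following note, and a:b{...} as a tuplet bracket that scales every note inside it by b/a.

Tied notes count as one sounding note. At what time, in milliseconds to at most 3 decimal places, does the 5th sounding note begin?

1. 0.0ms @ 0 + 486.486ms (3/2)
2. 486.486ms @ 3/2 + 486.486ms (3/2)
3. 972.973ms @ 3 + 243.243ms (3/4)
4. 1216.216ms @ 15/4 + 486.486ms (3/2)
5. 1702.703ms @ 21/4 + 243.243ms (3/4)

note 5 onset = 21/4b = 1702.703ms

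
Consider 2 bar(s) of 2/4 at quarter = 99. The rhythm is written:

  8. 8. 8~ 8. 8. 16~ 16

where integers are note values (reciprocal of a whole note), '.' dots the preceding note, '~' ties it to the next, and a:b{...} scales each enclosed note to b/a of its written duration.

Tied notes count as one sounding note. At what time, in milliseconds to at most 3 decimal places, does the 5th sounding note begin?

note 5 onset = 7/2b = 2121.212ms

1. 0.0ms @ 0 + 454.545ms (3/4)
2. 454.545ms @ 3/4 + 454.545ms (3/4)
3. 909.091ms @ 3/2 + 757.576ms (5/4)
4. 1666.667ms @ 11/4 + 454.545ms (3/4)
5. 2121.212ms @ 7/2 + 303.03ms (1/2)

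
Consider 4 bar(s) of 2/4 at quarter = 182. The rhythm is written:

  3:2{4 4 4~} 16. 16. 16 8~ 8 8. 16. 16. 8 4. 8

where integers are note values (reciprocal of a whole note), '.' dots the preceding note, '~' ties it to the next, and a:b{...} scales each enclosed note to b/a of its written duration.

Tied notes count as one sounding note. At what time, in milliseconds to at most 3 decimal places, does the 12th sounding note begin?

note 12 onset = 15/2b = 2472.527ms

1. 0.0ms @ 0 + 219.78ms (2/3)
2. 219.78ms @ 2/3 + 219.78ms (2/3)
3. 439.56ms @ 4/3 + 343.407ms (25/24)
4. 782.967ms @ 19/8 + 123.626ms (3/8)
5. 906.593ms @ 11/4 + 82.418ms (1/4)
6. 989.011ms @ 3 + 329.67ms (1)
7. 1318.681ms @ 4 + 247.253ms (3/4)
8. 1565.934ms @ 19/4 + 123.626ms (3/8)
9. 1689.56ms @ 41/8 + 123.626ms (3/8)
10. 1813.187ms @ 11/2 + 164.835ms (1/2)
11. 1978.022ms @ 6 + 494.505ms (3/2)
12. 2472.527ms @ 15/2 + 164.835ms (1/2)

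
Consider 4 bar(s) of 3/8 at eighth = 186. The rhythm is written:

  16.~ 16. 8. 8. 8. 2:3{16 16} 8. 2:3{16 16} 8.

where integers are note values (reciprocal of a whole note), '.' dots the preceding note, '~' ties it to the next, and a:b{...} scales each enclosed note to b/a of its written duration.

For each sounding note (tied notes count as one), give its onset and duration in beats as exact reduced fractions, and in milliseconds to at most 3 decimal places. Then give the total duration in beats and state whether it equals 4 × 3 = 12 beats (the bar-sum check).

1) 0.0ms=0b +483.871ms=3/2b
2) 483.871ms=3/2b +483.871ms=3/2b
3) 967.742ms=3b +483.871ms=3/2b
4) 1451.613ms=9/2b +483.871ms=3/2b
5) 1935.484ms=6b +241.935ms=3/4b
6) 2177.419ms=27/4b +241.935ms=3/4b
7) 2419.355ms=15/2b +483.871ms=3/2b
8) 2903.226ms=9b +241.935ms=3/4b
9) 3145.161ms=39/4b +241.935ms=3/4b
10) 3387.097ms=21/2b +483.871ms=3/2b
Σ=12b of 12 (186bpm 3/8) — PASS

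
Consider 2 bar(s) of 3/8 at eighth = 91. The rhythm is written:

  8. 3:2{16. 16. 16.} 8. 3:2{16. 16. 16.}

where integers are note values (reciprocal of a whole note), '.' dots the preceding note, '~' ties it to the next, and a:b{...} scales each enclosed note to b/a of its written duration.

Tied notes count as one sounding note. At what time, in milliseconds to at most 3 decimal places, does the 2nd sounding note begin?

note 2 onset = 3/2b = 989.011ms

1. 0.0ms @ 0 + 989.011ms (3/2)
2. 989.011ms @ 3/2 + 329.67ms (1/2)
3. 1318.681ms @ 2 + 329.67ms (1/2)
4. 1648.352ms @ 5/2 + 329.67ms (1/2)
5. 1978.022ms @ 3 + 989.011ms (3/2)
6. 2967.033ms @ 9/2 + 329.67ms (1/2)
7. 3296.703ms @ 5 + 329.67ms (1/2)
8. 3626.374ms @ 11/2 + 329.67ms (1/2)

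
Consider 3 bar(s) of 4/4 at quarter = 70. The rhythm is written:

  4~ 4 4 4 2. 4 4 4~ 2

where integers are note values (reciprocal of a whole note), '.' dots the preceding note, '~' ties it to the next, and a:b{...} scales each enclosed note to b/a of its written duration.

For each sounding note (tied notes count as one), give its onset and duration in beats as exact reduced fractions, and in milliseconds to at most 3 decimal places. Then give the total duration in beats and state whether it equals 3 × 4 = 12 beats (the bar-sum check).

1) 0.0ms=0b +1714.286ms=2b
2) 1714.286ms=2b +857.143ms=1b
3) 2571.429ms=3b +857.143ms=1b
4) 3428.571ms=4b +2571.429ms=3b
5) 6000.0ms=7b +857.143ms=1b
6) 6857.143ms=8b +857.143ms=1b
7) 7714.286ms=9b +2571.429ms=3b
Σ=12b of 12 (70bpm 4/4) — PASS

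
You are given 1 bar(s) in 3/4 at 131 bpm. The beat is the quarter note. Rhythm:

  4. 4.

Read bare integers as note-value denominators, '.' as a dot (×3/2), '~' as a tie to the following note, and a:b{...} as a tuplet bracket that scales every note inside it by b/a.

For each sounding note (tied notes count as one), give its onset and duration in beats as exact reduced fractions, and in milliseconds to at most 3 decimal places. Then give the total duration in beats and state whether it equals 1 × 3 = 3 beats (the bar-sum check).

1) 0.0ms=0b +687.023ms=3/2b
2) 687.023ms=3/2b +687.023ms=3/2b
Σ=3b of 3 (131bpm 3/4) — PASS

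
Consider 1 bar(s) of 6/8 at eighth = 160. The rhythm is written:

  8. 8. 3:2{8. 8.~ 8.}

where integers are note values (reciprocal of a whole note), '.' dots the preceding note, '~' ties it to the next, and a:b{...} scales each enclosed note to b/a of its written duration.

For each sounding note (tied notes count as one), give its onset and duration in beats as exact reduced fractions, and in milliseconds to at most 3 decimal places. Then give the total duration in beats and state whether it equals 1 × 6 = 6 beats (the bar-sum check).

1) 0.0ms=0b +562.5ms=3/2b
2) 562.5ms=3/2b +562.5ms=3/2b
3) 1125.0ms=3b +375.0ms=1b
4) 1500.0ms=4b +750.0ms=2b
Σ=6b of 6 (160bpm 6/8) — PASS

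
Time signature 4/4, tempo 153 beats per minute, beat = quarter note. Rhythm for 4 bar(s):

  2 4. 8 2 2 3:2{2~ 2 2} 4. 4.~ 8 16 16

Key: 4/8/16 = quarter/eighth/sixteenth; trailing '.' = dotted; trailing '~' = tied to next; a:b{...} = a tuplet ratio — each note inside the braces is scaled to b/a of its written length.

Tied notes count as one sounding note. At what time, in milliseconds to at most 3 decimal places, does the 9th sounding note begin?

1. 0.0ms @ 0 + 784.314ms (2)
2. 784.314ms @ 2 + 588.235ms (3/2)
3. 1372.549ms @ 7/2 + 196.078ms (1/2)
4. 1568.627ms @ 4 + 784.314ms (2)
5. 2352.941ms @ 6 + 784.314ms (2)
6. 3137.255ms @ 8 + 1045.752ms (8/3)
7. 4183.007ms @ 32/3 + 522.876ms (4/3)
8. 4705.882ms @ 12 + 588.235ms (3/2)
9. 5294.118ms @ 27/2 + 784.314ms (2)
10. 6078.431ms @ 31/2 + 98.039ms (1/4)
11. 6176.471ms @ 63/4 + 98.039ms (1/4)

note 9 onset = 27/2b = 5294.118ms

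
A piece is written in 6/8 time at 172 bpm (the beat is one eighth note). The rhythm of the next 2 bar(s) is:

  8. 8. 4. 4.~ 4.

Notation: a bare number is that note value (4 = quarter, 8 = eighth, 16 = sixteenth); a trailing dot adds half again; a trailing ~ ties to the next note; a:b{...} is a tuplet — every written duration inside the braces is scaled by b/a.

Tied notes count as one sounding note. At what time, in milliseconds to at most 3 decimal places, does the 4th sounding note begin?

note 4 onset = 6b = 2093.023ms

1. 0.0ms @ 0 + 523.256ms (3/2)
2. 523.256ms @ 3/2 + 523.256ms (3/2)
3. 1046.512ms @ 3 + 1046.512ms (3)
4. 2093.023ms @ 6 + 2093.023ms (6)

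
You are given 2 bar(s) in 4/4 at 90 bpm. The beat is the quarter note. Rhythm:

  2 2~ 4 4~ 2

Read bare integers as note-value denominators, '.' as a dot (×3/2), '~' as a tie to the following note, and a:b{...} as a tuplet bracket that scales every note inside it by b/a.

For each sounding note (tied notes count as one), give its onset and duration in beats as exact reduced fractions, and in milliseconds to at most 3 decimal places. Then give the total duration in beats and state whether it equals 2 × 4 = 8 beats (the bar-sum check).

1) 0.0ms=0b +1333.333ms=2b
2) 1333.333ms=2b +2000.0ms=3b
3) 3333.333ms=5b +2000.0ms=3b
Σ=8b of 8 (90bpm 4/4) — PASS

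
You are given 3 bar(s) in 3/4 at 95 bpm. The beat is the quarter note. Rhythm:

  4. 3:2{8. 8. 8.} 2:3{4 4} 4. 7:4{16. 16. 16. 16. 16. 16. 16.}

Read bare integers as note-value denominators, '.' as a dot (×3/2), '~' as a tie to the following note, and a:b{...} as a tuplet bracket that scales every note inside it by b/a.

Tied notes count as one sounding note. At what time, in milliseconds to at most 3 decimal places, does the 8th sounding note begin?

1. 0.0ms @ 0 + 947.368ms (3/2)
2. 947.368ms @ 3/2 + 315.789ms (1/2)
3. 1263.158ms @ 2 + 315.789ms (1/2)
4. 1578.947ms @ 5/2 + 315.789ms (1/2)
5. 1894.737ms @ 3 + 947.368ms (3/2)
6. 2842.105ms @ 9/2 + 947.368ms (3/2)
7. 3789.474ms @ 6 + 947.368ms (3/2)
8. 4736.842ms @ 15/2 + 135.338ms (3/14)
9. 4872.18ms @ 54/7 + 135.338ms (3/14)
10. 5007.519ms @ 111/14 + 135.338ms (3/14)
11. 5142.857ms @ 57/7 + 135.338ms (3/14)
12. 5278.195ms @ 117/14 + 135.338ms (3/14)
13. 5413.534ms @ 60/7 + 135.338ms (3/14)
14. 5548.872ms @ 123/14 + 135.338ms (3/14)

note 8 onset = 15/2b = 4736.842ms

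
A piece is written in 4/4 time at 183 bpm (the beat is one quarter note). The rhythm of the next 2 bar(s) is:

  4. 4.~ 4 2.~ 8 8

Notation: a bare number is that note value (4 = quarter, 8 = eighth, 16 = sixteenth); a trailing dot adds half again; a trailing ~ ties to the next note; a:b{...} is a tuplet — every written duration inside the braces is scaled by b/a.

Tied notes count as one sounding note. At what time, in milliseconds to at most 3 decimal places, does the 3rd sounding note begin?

note 3 onset = 4b = 1311.475ms

1. 0.0ms @ 0 + 491.803ms (3/2)
2. 491.803ms @ 3/2 + 819.672ms (5/2)
3. 1311.475ms @ 4 + 1147.541ms (7/2)
4. 2459.016ms @ 15/2 + 163.934ms (1/2)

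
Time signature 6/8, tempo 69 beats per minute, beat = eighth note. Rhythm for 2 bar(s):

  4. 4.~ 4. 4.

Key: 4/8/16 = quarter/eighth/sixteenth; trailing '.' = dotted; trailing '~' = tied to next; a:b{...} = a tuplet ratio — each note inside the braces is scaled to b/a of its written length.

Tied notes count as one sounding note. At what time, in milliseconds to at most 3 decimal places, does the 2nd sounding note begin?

note 2 onset = 3b = 2608.696ms

1. 0.0ms @ 0 + 2608.696ms (3)
2. 2608.696ms @ 3 + 5217.391ms (6)
3. 7826.087ms @ 9 + 2608.696ms (3)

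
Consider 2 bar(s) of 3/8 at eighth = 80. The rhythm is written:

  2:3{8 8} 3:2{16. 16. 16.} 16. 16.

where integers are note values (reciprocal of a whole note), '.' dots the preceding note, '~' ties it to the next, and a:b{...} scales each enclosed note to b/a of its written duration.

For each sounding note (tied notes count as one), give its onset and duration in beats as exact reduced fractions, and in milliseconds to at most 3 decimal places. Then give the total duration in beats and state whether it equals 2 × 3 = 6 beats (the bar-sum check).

1) 0.0ms=0b +1125.0ms=3/2b
2) 1125.0ms=3/2b +1125.0ms=3/2b
3) 2250.0ms=3b +375.0ms=1/2b
4) 2625.0ms=7/2b +375.0ms=1/2b
5) 3000.0ms=4b +375.0ms=1/2b
6) 3375.0ms=9/2b +562.5ms=3/4b
7) 3937.5ms=21/4b +562.5ms=3/4b
Σ=6b of 6 (80bpm 3/8) — PASS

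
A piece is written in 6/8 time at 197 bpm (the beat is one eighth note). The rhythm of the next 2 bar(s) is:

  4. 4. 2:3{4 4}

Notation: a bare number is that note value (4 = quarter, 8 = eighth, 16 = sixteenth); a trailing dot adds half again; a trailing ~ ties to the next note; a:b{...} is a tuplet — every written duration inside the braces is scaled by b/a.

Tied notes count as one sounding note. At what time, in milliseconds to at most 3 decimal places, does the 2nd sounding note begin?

note 2 onset = 3b = 913.706ms

1. 0.0ms @ 0 + 913.706ms (3)
2. 913.706ms @ 3 + 913.706ms (3)
3. 1827.411ms @ 6 + 913.706ms (3)
4. 2741.117ms @ 9 + 913.706ms (3)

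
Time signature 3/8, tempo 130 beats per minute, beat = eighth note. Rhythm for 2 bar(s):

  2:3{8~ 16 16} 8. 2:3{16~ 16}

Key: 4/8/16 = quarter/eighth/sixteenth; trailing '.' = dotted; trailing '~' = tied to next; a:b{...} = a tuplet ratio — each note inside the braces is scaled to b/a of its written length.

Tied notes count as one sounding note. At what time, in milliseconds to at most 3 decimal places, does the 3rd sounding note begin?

1. 0.0ms @ 0 + 1038.462ms (9/4)
2. 1038.462ms @ 9/4 + 346.154ms (3/4)
3. 1384.615ms @ 3 + 692.308ms (3/2)
4. 2076.923ms @ 9/2 + 692.308ms (3/2)

note 3 onset = 3b = 1384.615ms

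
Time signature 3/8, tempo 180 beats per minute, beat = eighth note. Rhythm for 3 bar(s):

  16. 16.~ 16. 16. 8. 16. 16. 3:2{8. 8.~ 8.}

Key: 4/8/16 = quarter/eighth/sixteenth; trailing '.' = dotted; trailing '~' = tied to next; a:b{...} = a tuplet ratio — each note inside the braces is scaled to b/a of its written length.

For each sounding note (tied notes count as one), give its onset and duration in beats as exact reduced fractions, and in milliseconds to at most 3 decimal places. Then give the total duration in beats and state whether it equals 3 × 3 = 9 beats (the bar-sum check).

1) 0.0ms=0b +250.0ms=3/4b
2) 250.0ms=3/4b +500.0ms=3/2b
3) 750.0ms=9/4b +250.0ms=3/4b
4) 1000.0ms=3b +500.0ms=3/2b
5) 1500.0ms=9/2b +250.0ms=3/4b
6) 1750.0ms=21/4b +250.0ms=3/4b
7) 2000.0ms=6b +333.333ms=1b
8) 2333.333ms=7b +666.667ms=2b
Σ=9b of 9 (180bpm 3/8) — PASS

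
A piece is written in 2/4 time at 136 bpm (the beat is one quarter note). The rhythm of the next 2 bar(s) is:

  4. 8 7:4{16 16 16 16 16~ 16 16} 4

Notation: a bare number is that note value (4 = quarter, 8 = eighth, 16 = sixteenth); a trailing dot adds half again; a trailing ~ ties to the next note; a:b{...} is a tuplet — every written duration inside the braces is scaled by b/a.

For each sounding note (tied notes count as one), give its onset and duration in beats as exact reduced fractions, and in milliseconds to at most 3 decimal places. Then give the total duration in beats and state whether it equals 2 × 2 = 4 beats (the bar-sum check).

1) 0.0ms=0b +661.765ms=3/2b
2) 661.765ms=3/2b +220.588ms=1/2b
3) 882.353ms=2b +63.025ms=1/7b
4) 945.378ms=15/7b +63.025ms=1/7b
5) 1008.403ms=16/7b +63.025ms=1/7b
6) 1071.429ms=17/7b +63.025ms=1/7b
7) 1134.454ms=18/7b +126.05ms=2/7b
8) 1260.504ms=20/7b +63.025ms=1/7b
9) 1323.529ms=3b +441.176ms=1b
Σ=4b of 4 (136bpm 2/4) — PASS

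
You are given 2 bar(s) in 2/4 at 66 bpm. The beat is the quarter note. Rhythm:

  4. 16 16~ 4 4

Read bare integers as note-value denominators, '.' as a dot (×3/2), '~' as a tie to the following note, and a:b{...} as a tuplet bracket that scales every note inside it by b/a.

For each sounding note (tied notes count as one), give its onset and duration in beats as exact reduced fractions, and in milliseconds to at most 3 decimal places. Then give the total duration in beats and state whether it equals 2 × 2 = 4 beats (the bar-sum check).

1) 0.0ms=0b +1363.636ms=3/2b
2) 1363.636ms=3/2b +227.273ms=1/4b
3) 1590.909ms=7/4b +1136.364ms=5/4b
4) 2727.273ms=3b +909.091ms=1b
Σ=4b of 4 (66bpm 2/4) — PASS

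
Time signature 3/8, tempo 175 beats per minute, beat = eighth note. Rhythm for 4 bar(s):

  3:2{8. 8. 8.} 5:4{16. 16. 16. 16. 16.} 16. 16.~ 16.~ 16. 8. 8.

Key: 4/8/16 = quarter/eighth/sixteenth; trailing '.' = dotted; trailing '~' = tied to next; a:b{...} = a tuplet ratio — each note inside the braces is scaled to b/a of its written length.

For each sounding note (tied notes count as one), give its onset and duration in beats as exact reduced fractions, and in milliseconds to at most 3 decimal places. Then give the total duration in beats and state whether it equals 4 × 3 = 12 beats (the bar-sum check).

1) 0.0ms=0b +342.857ms=1b
2) 342.857ms=1b +342.857ms=1b
3) 685.714ms=2b +342.857ms=1b
4) 1028.571ms=3b +205.714ms=3/5b
5) 1234.286ms=18/5b +205.714ms=3/5b
6) 1440.0ms=21/5b +205.714ms=3/5b
7) 1645.714ms=24/5b +205.714ms=3/5b
8) 1851.429ms=27/5b +205.714ms=3/5b
9) 2057.143ms=6b +257.143ms=3/4b
10) 2314.286ms=27/4b +771.429ms=9/4b
11) 3085.714ms=9b +514.286ms=3/2b
12) 3600.0ms=21/2b +514.286ms=3/2b
Σ=12b of 12 (175bpm 3/8) — PASS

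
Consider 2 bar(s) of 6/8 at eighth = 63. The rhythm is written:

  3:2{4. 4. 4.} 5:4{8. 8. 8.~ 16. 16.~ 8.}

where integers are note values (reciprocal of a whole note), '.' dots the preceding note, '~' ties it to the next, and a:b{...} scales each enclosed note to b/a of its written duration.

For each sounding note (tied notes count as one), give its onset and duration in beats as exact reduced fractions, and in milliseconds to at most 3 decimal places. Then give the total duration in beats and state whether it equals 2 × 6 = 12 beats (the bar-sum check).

1) 0.0ms=0b +1904.762ms=2b
2) 1904.762ms=2b +1904.762ms=2b
3) 3809.524ms=4b +1904.762ms=2b
4) 5714.286ms=6b +1142.857ms=6/5b
5) 6857.143ms=36/5b +1142.857ms=6/5b
6) 8000.0ms=42/5b +1714.286ms=9/5b
7) 9714.286ms=51/5b +1714.286ms=9/5b
Σ=12b of 12 (63bpm 6/8) — PASS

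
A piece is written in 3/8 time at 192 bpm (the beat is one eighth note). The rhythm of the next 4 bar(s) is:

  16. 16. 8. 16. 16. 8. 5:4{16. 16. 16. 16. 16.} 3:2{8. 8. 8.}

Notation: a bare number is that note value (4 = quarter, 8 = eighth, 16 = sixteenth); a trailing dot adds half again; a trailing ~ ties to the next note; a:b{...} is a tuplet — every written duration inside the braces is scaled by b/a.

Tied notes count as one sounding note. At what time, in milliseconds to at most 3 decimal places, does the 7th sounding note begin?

note 7 onset = 6b = 1875.0ms

1. 0.0ms @ 0 + 234.375ms (3/4)
2. 234.375ms @ 3/4 + 234.375ms (3/4)
3. 468.75ms @ 3/2 + 468.75ms (3/2)
4. 937.5ms @ 3 + 234.375ms (3/4)
5. 1171.875ms @ 15/4 + 234.375ms (3/4)
6. 1406.25ms @ 9/2 + 468.75ms (3/2)
7. 1875.0ms @ 6 + 187.5ms (3/5)
8. 2062.5ms @ 33/5 + 187.5ms (3/5)
9. 2250.0ms @ 36/5 + 187.5ms (3/5)
10. 2437.5ms @ 39/5 + 187.5ms (3/5)
11. 2625.0ms @ 42/5 + 187.5ms (3/5)
12. 2812.5ms @ 9 + 312.5ms (1)
13. 3125.0ms @ 10 + 312.5ms (1)
14. 3437.5ms @ 11 + 312.5ms (1)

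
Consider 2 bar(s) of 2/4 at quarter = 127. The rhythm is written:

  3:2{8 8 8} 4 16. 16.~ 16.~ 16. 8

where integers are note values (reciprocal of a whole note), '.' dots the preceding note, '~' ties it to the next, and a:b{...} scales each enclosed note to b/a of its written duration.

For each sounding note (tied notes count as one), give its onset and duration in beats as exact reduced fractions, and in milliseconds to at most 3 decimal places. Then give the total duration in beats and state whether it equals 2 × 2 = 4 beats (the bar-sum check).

1) 0.0ms=0b +157.48ms=1/3b
2) 157.48ms=1/3b +157.48ms=1/3b
3) 314.961ms=2/3b +157.48ms=1/3b
4) 472.441ms=1b +472.441ms=1b
5) 944.882ms=2b +177.165ms=3/8b
6) 1122.047ms=19/8b +531.496ms=9/8b
7) 1653.543ms=7/2b +236.22ms=1/2b
Σ=4b of 4 (127bpm 2/4) — PASS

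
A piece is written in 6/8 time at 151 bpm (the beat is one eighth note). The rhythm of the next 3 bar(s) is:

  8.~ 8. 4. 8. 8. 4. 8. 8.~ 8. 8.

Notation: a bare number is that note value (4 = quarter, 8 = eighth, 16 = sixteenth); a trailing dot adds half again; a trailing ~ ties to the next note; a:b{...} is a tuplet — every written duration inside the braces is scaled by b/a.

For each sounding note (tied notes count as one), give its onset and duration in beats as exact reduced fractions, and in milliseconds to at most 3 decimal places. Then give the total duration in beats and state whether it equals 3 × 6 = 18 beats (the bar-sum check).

1) 0.0ms=0b +1192.053ms=3b
2) 1192.053ms=3b +1192.053ms=3b
3) 2384.106ms=6b +596.026ms=3/2b
4) 2980.132ms=15/2b +596.026ms=3/2b
5) 3576.159ms=9b +1192.053ms=3b
6) 4768.212ms=12b +596.026ms=3/2b
7) 5364.238ms=27/2b +1192.053ms=3b
8) 6556.291ms=33/2b +596.026ms=3/2b
Σ=18b of 18 (151bpm 6/8) — PASS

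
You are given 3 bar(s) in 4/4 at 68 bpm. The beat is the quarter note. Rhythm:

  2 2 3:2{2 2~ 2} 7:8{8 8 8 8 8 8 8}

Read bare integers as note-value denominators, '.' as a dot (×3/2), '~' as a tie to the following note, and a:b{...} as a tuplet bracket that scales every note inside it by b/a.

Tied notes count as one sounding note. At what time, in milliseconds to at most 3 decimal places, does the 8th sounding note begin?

note 8 onset = 68/7b = 8571.429ms

1. 0.0ms @ 0 + 1764.706ms (2)
2. 1764.706ms @ 2 + 1764.706ms (2)
3. 3529.412ms @ 4 + 1176.471ms (4/3)
4. 4705.882ms @ 16/3 + 2352.941ms (8/3)
5. 7058.824ms @ 8 + 504.202ms (4/7)
6. 7563.025ms @ 60/7 + 504.202ms (4/7)
7. 8067.227ms @ 64/7 + 504.202ms (4/7)
8. 8571.429ms @ 68/7 + 504.202ms (4/7)
9. 9075.63ms @ 72/7 + 504.202ms (4/7)
10. 9579.832ms @ 76/7 + 504.202ms (4/7)
11. 10084.034ms @ 80/7 + 504.202ms (4/7)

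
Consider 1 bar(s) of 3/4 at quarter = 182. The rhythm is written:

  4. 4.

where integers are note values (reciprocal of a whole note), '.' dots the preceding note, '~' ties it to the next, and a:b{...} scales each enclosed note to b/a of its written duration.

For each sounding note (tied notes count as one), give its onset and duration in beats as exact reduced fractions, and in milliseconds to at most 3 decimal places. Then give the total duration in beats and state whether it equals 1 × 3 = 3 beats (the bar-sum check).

1) 0.0ms=0b +494.505ms=3/2b
2) 494.505ms=3/2b +494.505ms=3/2b
Σ=3b of 3 (182bpm 3/4) — PASS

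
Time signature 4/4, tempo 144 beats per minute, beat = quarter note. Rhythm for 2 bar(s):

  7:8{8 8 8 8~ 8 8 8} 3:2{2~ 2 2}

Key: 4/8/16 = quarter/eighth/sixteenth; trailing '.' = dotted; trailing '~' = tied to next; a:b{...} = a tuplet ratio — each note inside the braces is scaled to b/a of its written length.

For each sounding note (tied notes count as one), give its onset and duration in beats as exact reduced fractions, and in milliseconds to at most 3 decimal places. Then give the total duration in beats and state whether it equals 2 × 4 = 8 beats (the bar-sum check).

1) 0.0ms=0b +238.095ms=4/7b
2) 238.095ms=4/7b +238.095ms=4/7b
3) 476.19ms=8/7b +238.095ms=4/7b
4) 714.286ms=12/7b +476.19ms=8/7b
5) 1190.476ms=20/7b +238.095ms=4/7b
6) 1428.571ms=24/7b +238.095ms=4/7b
7) 1666.667ms=4b +1111.111ms=8/3b
8) 2777.778ms=20/3b +555.556ms=4/3b
Σ=8b of 8 (144bpm 4/4) — PASS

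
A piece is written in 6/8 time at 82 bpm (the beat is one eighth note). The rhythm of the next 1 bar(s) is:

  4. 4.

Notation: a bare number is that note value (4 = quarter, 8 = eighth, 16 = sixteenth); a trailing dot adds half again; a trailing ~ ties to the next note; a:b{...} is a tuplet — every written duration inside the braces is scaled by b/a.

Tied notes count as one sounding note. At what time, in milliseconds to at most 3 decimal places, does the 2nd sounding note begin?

1. 0.0ms @ 0 + 2195.122ms (3)
2. 2195.122ms @ 3 + 2195.122ms (3)

note 2 onset = 3b = 2195.122ms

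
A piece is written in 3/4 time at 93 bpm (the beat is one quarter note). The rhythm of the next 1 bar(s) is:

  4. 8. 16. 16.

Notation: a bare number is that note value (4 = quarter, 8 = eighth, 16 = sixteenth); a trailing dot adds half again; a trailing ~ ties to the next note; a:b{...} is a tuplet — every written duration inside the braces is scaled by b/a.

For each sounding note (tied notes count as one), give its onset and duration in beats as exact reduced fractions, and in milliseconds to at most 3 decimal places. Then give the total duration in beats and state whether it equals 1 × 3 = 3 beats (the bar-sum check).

1) 0.0ms=0b +967.742ms=3/2b
2) 967.742ms=3/2b +483.871ms=3/4b
3) 1451.613ms=9/4b +241.935ms=3/8b
4) 1693.548ms=21/8b +241.935ms=3/8b
Σ=3b of 3 (93bpm 3/4) — PASS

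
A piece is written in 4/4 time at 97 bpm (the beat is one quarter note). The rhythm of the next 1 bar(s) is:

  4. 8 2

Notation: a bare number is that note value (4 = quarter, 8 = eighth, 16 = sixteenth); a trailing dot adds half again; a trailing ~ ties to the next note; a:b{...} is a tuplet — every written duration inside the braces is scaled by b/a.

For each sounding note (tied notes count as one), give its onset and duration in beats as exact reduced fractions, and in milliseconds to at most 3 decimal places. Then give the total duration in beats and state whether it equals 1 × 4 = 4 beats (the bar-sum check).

1) 0.0ms=0b +927.835ms=3/2b
2) 927.835ms=3/2b +309.278ms=1/2b
3) 1237.113ms=2b +1237.113ms=2b
Σ=4b of 4 (97bpm 4/4) — PASS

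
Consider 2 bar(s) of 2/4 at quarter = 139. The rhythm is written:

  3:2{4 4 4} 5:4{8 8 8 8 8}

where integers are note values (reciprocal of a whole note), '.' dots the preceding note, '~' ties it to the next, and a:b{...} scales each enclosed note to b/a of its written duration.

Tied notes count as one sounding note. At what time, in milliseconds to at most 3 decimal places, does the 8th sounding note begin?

1. 0.0ms @ 0 + 287.77ms (2/3)
2. 287.77ms @ 2/3 + 287.77ms (2/3)
3. 575.54ms @ 4/3 + 287.77ms (2/3)
4. 863.309ms @ 2 + 172.662ms (2/5)
5. 1035.971ms @ 12/5 + 172.662ms (2/5)
6. 1208.633ms @ 14/5 + 172.662ms (2/5)
7. 1381.295ms @ 16/5 + 172.662ms (2/5)
8. 1553.957ms @ 18/5 + 172.662ms (2/5)

note 8 onset = 18/5b = 1553.957ms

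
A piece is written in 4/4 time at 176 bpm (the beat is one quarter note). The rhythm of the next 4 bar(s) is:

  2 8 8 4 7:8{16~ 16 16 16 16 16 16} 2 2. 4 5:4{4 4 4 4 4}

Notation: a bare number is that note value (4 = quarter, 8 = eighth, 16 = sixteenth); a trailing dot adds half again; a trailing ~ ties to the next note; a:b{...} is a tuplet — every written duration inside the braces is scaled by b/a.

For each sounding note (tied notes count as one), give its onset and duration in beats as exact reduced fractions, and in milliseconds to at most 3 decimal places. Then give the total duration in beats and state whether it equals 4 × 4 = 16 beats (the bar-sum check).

1) 0.0ms=0b +681.818ms=2b
2) 681.818ms=2b +170.455ms=1/2b
3) 852.273ms=5/2b +170.455ms=1/2b
4) 1022.727ms=3b +340.909ms=1b
5) 1363.636ms=4b +194.805ms=4/7b
6) 1558.442ms=32/7b +97.403ms=2/7b
7) 1655.844ms=34/7b +97.403ms=2/7b
8) 1753.247ms=36/7b +97.403ms=2/7b
9) 1850.649ms=38/7b +97.403ms=2/7b
10) 1948.052ms=40/7b +97.403ms=2/7b
11) 2045.455ms=6b +681.818ms=2b
12) 2727.273ms=8b +1022.727ms=3b
13) 3750.0ms=11b +340.909ms=1b
14) 4090.909ms=12b +272.727ms=4/5b
15) 4363.636ms=64/5b +272.727ms=4/5b
16) 4636.364ms=68/5b +272.727ms=4/5b
17) 4909.091ms=72/5b +272.727ms=4/5b
18) 5181.818ms=76/5b +272.727ms=4/5b
Σ=16b of 16 (176bpm 4/4) — PASS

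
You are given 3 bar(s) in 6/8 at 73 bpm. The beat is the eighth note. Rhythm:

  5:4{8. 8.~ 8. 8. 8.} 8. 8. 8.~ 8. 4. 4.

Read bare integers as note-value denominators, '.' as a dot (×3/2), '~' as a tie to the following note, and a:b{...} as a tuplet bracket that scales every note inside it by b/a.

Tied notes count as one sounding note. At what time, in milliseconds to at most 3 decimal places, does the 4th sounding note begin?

note 4 onset = 24/5b = 3945.205ms

1. 0.0ms @ 0 + 986.301ms (6/5)
2. 986.301ms @ 6/5 + 1972.603ms (12/5)
3. 2958.904ms @ 18/5 + 986.301ms (6/5)
4. 3945.205ms @ 24/5 + 986.301ms (6/5)
5. 4931.507ms @ 6 + 1232.877ms (3/2)
6. 6164.384ms @ 15/2 + 1232.877ms (3/2)
7. 7397.26ms @ 9 + 2465.753ms (3)
8. 9863.014ms @ 12 + 2465.753ms (3)
9. 12328.767ms @ 15 + 2465.753ms (3)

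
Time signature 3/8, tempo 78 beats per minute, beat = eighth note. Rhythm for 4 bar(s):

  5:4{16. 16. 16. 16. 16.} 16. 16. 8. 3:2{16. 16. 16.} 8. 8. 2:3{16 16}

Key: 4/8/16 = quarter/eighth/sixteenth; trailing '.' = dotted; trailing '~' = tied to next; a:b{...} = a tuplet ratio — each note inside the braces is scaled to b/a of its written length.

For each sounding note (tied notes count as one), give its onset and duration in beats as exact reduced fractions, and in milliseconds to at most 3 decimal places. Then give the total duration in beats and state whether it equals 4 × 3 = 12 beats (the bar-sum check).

1) 0.0ms=0b +461.538ms=3/5b
2) 461.538ms=3/5b +461.538ms=3/5b
3) 923.077ms=6/5b +461.538ms=3/5b
4) 1384.615ms=9/5b +461.538ms=3/5b
5) 1846.154ms=12/5b +461.538ms=3/5b
6) 2307.692ms=3b +576.923ms=3/4b
7) 2884.615ms=15/4b +576.923ms=3/4b
8) 3461.538ms=9/2b +1153.846ms=3/2b
9) 4615.385ms=6b +384.615ms=1/2b
10) 5000.0ms=13/2b +384.615ms=1/2b
11) 5384.615ms=7b +384.615ms=1/2b
12) 5769.231ms=15/2b +1153.846ms=3/2b
13) 6923.077ms=9b +1153.846ms=3/2b
14) 8076.923ms=21/2b +576.923ms=3/4b
15) 8653.846ms=45/4b +576.923ms=3/4b
Σ=12b of 12 (78bpm 3/8) — PASS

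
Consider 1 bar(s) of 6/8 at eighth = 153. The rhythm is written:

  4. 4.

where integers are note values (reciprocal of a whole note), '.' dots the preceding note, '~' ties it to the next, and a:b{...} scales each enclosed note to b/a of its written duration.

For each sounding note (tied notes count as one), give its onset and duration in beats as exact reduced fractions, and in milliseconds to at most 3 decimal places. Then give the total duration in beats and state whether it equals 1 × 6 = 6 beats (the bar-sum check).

1) 0.0ms=0b +1176.471ms=3b
2) 1176.471ms=3b +1176.471ms=3b
Σ=6b of 6 (153bpm 6/8) — PASS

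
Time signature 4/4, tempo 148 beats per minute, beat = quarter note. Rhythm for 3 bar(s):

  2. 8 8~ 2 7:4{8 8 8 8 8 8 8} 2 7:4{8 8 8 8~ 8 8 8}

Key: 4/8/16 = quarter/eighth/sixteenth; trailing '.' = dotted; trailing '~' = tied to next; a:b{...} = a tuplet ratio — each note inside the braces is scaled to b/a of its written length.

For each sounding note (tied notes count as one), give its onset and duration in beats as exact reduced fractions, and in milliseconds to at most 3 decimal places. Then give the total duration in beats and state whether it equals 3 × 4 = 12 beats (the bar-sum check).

1) 0.0ms=0b +1216.216ms=3b
2) 1216.216ms=3b +202.703ms=1/2b
3) 1418.919ms=7/2b +1013.514ms=5/2b
4) 2432.432ms=6b +115.83ms=2/7b
5) 2548.263ms=44/7b +115.83ms=2/7b
6) 2664.093ms=46/7b +115.83ms=2/7b
7) 2779.923ms=48/7b +115.83ms=2/7b
8) 2895.753ms=50/7b +115.83ms=2/7b
9) 3011.583ms=52/7b +115.83ms=2/7b
10) 3127.413ms=54/7b +115.83ms=2/7b
11) 3243.243ms=8b +810.811ms=2b
12) 4054.054ms=10b +115.83ms=2/7b
13) 4169.884ms=72/7b +115.83ms=2/7b
14) 4285.714ms=74/7b +115.83ms=2/7b
15) 4401.544ms=76/7b +231.66ms=4/7b
16) 4633.205ms=80/7b +115.83ms=2/7b
17) 4749.035ms=82/7b +115.83ms=2/7b
Σ=12b of 12 (148bpm 4/4) — PASS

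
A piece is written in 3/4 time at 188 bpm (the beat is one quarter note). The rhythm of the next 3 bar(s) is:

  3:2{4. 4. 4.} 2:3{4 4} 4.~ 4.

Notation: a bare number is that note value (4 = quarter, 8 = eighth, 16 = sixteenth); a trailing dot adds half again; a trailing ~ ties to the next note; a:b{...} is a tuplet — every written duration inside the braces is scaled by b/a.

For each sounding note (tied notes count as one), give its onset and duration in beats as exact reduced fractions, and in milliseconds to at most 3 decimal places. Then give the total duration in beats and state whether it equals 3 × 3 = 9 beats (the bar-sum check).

1) 0.0ms=0b +319.149ms=1b
2) 319.149ms=1b +319.149ms=1b
3) 638.298ms=2b +319.149ms=1b
4) 957.447ms=3b +478.723ms=3/2b
5) 1436.17ms=9/2b +478.723ms=3/2b
6) 1914.894ms=6b +957.447ms=3b
Σ=9b of 9 (188bpm 3/4) — PASS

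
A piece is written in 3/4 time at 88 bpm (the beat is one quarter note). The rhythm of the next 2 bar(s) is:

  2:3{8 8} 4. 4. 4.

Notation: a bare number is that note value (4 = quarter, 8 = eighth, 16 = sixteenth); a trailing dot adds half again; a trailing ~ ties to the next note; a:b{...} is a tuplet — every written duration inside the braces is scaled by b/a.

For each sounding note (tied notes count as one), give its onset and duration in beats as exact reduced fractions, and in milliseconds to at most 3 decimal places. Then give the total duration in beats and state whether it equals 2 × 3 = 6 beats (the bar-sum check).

1) 0.0ms=0b +511.364ms=3/4b
2) 511.364ms=3/4b +511.364ms=3/4b
3) 1022.727ms=3/2b +1022.727ms=3/2b
4) 2045.455ms=3b +1022.727ms=3/2b
5) 3068.182ms=9/2b +1022.727ms=3/2b
Σ=6b of 6 (88bpm 3/4) — PASS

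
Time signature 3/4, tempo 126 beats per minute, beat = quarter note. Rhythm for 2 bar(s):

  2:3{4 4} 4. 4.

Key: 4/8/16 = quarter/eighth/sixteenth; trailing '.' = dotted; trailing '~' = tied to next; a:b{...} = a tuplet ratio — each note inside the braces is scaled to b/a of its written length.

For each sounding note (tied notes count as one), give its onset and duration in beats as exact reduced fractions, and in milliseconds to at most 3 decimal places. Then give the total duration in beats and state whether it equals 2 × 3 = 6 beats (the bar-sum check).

1) 0.0ms=0b +714.286ms=3/2b
2) 714.286ms=3/2b +714.286ms=3/2b
3) 1428.571ms=3b +714.286ms=3/2b
4) 2142.857ms=9/2b +714.286ms=3/2b
Σ=6b of 6 (126bpm 3/4) — PASS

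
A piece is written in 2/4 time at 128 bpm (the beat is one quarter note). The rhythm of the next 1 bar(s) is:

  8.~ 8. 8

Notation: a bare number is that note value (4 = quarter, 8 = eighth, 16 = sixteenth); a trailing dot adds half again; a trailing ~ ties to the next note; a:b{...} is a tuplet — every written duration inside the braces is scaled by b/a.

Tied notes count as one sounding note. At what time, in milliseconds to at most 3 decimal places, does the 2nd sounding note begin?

note 2 onset = 3/2b = 703.125ms

1. 0.0ms @ 0 + 703.125ms (3/2)
2. 703.125ms @ 3/2 + 234.375ms (1/2)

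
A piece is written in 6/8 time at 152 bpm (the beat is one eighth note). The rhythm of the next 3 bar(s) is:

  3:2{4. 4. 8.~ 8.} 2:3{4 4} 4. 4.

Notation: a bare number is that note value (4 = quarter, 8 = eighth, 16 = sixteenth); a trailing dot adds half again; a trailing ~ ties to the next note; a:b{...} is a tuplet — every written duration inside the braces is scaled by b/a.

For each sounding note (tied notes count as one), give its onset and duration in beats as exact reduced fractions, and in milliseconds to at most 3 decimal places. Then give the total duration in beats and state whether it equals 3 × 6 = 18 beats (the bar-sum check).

1) 0.0ms=0b +789.474ms=2b
2) 789.474ms=2b +789.474ms=2b
3) 1578.947ms=4b +789.474ms=2b
4) 2368.421ms=6b +1184.211ms=3b
5) 3552.632ms=9b +1184.211ms=3b
6) 4736.842ms=12b +1184.211ms=3b
7) 5921.053ms=15b +1184.211ms=3b
Σ=18b of 18 (152bpm 6/8) — PASS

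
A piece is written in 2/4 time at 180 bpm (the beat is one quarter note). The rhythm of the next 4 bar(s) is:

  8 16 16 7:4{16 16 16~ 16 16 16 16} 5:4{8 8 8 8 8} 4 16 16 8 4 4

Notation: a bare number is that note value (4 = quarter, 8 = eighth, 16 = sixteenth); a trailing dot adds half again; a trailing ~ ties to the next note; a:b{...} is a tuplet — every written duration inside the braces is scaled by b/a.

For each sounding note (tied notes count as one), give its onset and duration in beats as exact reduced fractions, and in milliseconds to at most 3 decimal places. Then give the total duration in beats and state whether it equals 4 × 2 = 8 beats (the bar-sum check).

1) 0.0ms=0b +166.667ms=1/2b
2) 166.667ms=1/2b +83.333ms=1/4b
3) 250.0ms=3/4b +83.333ms=1/4b
4) 333.333ms=1b +47.619ms=1/7b
5) 380.952ms=8/7b +47.619ms=1/7b
6) 428.571ms=9/7b +95.238ms=2/7b
7) 523.81ms=11/7b +47.619ms=1/7b
8) 571.429ms=12/7b +47.619ms=1/7b
9) 619.048ms=13/7b +47.619ms=1/7b
10) 666.667ms=2b +133.333ms=2/5b
11) 800.0ms=12/5b +133.333ms=2/5b
12) 933.333ms=14/5b +133.333ms=2/5b
13) 1066.667ms=16/5b +133.333ms=2/5b
14) 1200.0ms=18/5b +133.333ms=2/5b
15) 1333.333ms=4b +333.333ms=1b
16) 1666.667ms=5b +83.333ms=1/4b
17) 1750.0ms=21/4b +83.333ms=1/4b
18) 1833.333ms=11/2b +166.667ms=1/2b
19) 2000.0ms=6b +333.333ms=1b
20) 2333.333ms=7b +333.333ms=1b
Σ=8b of 8 (180bpm 2/4) — PASS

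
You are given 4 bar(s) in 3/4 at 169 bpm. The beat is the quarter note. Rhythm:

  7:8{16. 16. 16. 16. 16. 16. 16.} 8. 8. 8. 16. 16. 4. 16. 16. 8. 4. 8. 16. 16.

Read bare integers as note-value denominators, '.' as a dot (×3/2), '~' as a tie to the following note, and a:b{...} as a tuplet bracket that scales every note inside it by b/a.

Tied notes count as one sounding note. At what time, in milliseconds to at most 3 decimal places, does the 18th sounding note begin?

note 18 onset = 21/2b = 3727.811ms

1. 0.0ms @ 0 + 152.156ms (3/7)
2. 152.156ms @ 3/7 + 152.156ms (3/7)
3. 304.311ms @ 6/7 + 152.156ms (3/7)
4. 456.467ms @ 9/7 + 152.156ms (3/7)
5. 608.622ms @ 12/7 + 152.156ms (3/7)
6. 760.778ms @ 15/7 + 152.156ms (3/7)
7. 912.933ms @ 18/7 + 152.156ms (3/7)
8. 1065.089ms @ 3 + 266.272ms (3/4)
9. 1331.361ms @ 15/4 + 266.272ms (3/4)
10. 1597.633ms @ 9/2 + 266.272ms (3/4)
11. 1863.905ms @ 21/4 + 133.136ms (3/8)
12. 1997.041ms @ 45/8 + 133.136ms (3/8)
13. 2130.178ms @ 6 + 532.544ms (3/2)
14. 2662.722ms @ 15/2 + 133.136ms (3/8)
15. 2795.858ms @ 63/8 + 133.136ms (3/8)
16. 2928.994ms @ 33/4 + 266.272ms (3/4)
17. 3195.266ms @ 9 + 532.544ms (3/2)
18. 3727.811ms @ 21/2 + 266.272ms (3/4)
19. 3994.083ms @ 45/4 + 133.136ms (3/8)
20. 4127.219ms @ 93/8 + 133.136ms (3/8)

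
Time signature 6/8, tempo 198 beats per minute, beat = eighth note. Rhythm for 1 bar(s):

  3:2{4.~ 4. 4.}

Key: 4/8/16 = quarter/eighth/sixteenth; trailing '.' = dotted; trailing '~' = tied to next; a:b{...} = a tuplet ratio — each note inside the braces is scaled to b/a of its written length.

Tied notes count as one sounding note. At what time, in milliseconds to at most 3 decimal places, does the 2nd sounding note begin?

note 2 onset = 4b = 1212.121ms

1. 0.0ms @ 0 + 1212.121ms (4)
2. 1212.121ms @ 4 + 606.061ms (2)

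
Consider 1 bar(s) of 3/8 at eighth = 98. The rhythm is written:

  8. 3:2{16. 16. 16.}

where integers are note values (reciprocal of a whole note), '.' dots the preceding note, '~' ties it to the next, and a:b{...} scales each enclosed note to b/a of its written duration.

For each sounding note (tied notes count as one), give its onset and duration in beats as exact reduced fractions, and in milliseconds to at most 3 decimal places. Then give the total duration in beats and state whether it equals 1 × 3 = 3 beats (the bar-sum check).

1) 0.0ms=0b +918.367ms=3/2b
2) 918.367ms=3/2b +306.122ms=1/2b
3) 1224.49ms=2b +306.122ms=1/2b
4) 1530.612ms=5/2b +306.122ms=1/2b
Σ=3b of 3 (98bpm 3/8) — PASS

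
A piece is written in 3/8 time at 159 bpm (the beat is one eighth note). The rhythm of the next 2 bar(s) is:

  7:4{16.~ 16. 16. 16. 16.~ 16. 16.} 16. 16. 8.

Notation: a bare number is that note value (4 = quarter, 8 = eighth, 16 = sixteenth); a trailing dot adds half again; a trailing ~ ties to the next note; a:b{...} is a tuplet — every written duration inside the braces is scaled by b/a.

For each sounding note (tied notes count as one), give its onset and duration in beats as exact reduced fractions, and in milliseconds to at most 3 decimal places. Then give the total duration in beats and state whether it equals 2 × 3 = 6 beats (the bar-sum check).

1) 0.0ms=0b +323.45ms=6/7b
2) 323.45ms=6/7b +161.725ms=3/7b
3) 485.175ms=9/7b +161.725ms=3/7b
4) 646.9ms=12/7b +323.45ms=6/7b
5) 970.35ms=18/7b +161.725ms=3/7b
6) 1132.075ms=3b +283.019ms=3/4b
7) 1415.094ms=15/4b +283.019ms=3/4b
8) 1698.113ms=9/2b +566.038ms=3/2b
Σ=6b of 6 (159bpm 3/8) — PASS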